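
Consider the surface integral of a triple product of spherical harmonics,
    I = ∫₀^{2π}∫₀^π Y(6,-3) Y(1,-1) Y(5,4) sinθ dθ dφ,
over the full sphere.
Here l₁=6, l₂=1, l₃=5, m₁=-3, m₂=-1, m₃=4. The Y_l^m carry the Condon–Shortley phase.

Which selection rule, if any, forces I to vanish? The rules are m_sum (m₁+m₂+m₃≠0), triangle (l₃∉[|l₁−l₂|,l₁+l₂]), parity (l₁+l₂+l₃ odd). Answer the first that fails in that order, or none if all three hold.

Σmᵢ = 0  ✓
l₃∈[|l₁−l₂|,l₁+l₂]=[5,7], have l₃=5  ✓
Σlᵢ = 12 ⇒ even  ✓

none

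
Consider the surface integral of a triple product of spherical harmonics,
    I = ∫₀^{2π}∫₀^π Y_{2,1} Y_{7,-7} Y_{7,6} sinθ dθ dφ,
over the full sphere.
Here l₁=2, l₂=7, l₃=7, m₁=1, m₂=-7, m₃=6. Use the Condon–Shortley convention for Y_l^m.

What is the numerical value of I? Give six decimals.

-0.170036

m-sum 0 ✓  L=16 even ✓  5≤7≤9 ✓
Π(2lᵢ+1) = 5×15×15 = 1125
triangle coeff Δ(2,7,7) = 1/185640
Σ_t [0,2]: t=0:+1/2419200 t=1:−1/518400 t=2:+1/2419200 = -1/907200
(3j)²=56/3315 [(2 7 7; 0 0 0)], sign=+1
Σ_t [0,0]: t=0:+1/958003200 = 1/958003200
(3j)²=13/680 [(2 7 7; 1 -7 6)], sign=-1
⇒ 4πI² = 105/289
I = (-1)√(105/289/(4π)) = -0.17003597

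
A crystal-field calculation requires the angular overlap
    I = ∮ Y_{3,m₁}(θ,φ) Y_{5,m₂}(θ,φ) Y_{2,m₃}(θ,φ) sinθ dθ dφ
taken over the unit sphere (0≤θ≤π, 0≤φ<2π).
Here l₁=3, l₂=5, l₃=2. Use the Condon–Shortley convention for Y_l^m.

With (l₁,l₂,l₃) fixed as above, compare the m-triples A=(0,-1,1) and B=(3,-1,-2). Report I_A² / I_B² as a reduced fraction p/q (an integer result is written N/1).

Shared (l₁,l₂,l₃)=(3,5,2): N and (l;000)² cancel in I_A²/I_B².
A: Δ = 6!·0!·4!/11! = 1/2310; Racah Σ t=3..3: t=3:−1/216 = -1/216; ⇒ 3j(3 5 2; 0 -1 1)² = 8/231, sgn +1
B: Δ = 6!·0!·4!/11! = 1/2310; Racah Σ t=0..0: t=0:+1/17280 = 1/17280; ⇒ 3j(3 5 2; 3 -1 -2)² = 1/2310, sgn +1
I_A²/I_B² = (8/231)/(1/2310) = 80/1

80/1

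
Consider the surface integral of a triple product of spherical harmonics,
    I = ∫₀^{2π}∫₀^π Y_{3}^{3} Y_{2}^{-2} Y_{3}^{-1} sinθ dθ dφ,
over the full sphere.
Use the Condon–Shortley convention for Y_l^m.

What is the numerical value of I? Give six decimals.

m-sum 0 ✓  L=8 even ✓  1≤3≤5 ✓
Π(2lᵢ+1) = 7×5×7 = 245
triangle coeff Δ(3,2,3) = 1/3780
Σ_t [0,2]: t=0:+1/24 t=1:−1/4 t=2:+1/24 = -1/6
(3j)²=4/105 [(3 2 3; 0 0 0)], sign=+1
Σ_t [0,0]: t=0:+1/96 = 1/96
(3j)²=1/42 [(3 2 3; 3 -2 -1)], sign=+1
⇒ 4πI² = 2/9
I = (+1)√(2/9/(4π)) = 0.13298076

0.132981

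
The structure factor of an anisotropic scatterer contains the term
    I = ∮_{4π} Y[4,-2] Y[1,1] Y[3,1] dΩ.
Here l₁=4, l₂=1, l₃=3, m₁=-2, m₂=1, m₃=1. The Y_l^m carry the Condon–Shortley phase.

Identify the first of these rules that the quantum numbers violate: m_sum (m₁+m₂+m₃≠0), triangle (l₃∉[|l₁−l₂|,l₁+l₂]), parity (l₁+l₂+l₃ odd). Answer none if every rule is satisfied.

m₁+m₂+m₃ = -2 + 1 + 1 = 0  ✓
triangle: |4−1|=3 ≤ l₃=3 ≤ 4+1=5  ✓
parity: l₁+l₂+l₃ = 8 is even  ✓

none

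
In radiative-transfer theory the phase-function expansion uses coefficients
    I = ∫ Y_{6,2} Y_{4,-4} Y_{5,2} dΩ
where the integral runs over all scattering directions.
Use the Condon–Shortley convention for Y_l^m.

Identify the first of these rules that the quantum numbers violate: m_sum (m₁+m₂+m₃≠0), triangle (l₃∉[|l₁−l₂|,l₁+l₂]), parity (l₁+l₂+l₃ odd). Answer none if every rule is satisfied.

Σmᵢ = 0  ✓
l₃∈[|l₁−l₂|,l₁+l₂]=[2,10], have l₃=5  ✓
Σlᵢ = 15 ⇒ odd  ✗

parity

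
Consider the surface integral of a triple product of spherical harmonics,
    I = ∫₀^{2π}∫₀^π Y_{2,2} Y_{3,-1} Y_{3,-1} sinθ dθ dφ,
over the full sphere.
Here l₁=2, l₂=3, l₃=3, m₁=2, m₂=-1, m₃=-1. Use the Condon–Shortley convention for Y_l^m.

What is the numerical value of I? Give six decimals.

0.206013

m-sum 0 ✓  L=8 even ✓  1≤3≤5 ✓
Π(2lᵢ+1) = 5×7×7 = 245
triangle coeff Δ(2,3,3) = 1/3780
Σ_t [0,2]: t=0:+1/24 t=1:−1/4 t=2:+1/24 = -1/6
(3j)²=4/105 [(2 3 3; 0 0 0)], sign=+1
Σ_t [0,0]: t=0:+1/16 = 1/16
(3j)²=2/35 [(2 3 3; 2 -1 -1)], sign=+1
⇒ 4πI² = 8/15
I = (+1)√(8/15/(4π)) = 0.20601291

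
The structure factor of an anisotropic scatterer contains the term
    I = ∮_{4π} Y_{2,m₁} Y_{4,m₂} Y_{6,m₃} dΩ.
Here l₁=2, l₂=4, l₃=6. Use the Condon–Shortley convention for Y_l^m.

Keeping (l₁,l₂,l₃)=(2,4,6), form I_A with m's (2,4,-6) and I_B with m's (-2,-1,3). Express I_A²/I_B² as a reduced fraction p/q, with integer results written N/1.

55/14

l's match ⇒ only the (l;m) 3-j factors differ between A and B.
A: triangle coeff Δ(2,4,6) = 1/6435; Σ_t [0,0]: t=0:+1/967680 = 1/967680; (3j)²=1/13 [(2 4 6; 2 4 -6)], sign=+1
B: triangle coeff Δ(2,4,6) = 1/6435; Σ_t [0,0]: t=0:+1/17280 = 1/17280; (3j)²=14/715 [(2 4 6; -2 -1 3)], sign=-1
I_A²/I_B² = (1/13)/(14/715) = 55/14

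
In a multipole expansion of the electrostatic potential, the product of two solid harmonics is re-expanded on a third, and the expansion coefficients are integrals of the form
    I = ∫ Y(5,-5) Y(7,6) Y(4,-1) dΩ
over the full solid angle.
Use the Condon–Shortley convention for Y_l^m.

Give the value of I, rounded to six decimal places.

-0.207103

Rules hold: Σm=0, L=16 even, 2≤4≤12.
N = 11·15·9 = 1485
Δ = 8!·2!·6!/17! = 1/6126120
Racah Σ t=3..5: t=3:−1/69120 t=4:+1/20736 t=5:−1/69120 = 1/51840
⇒ 3j(5 7 4; 0 0 0)² = 280/21879, sgn +1
Racah Σ t=8..8: t=8:+1/9676800 = 1/9676800
⇒ 3j(5 7 4; -5 6 -1)² = 27/952, sgn -1
4πI² = N·(3j₀)²·(3jₘ)² = 2025/3757
I = -1·√(0.538994/4π) = -0.20710328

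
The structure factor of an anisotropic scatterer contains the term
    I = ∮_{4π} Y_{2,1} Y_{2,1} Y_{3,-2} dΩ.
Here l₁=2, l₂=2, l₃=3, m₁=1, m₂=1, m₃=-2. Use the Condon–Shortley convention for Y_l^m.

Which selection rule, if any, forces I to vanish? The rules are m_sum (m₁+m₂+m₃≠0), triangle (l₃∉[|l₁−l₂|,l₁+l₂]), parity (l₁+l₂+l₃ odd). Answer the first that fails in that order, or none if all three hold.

m₁+m₂+m₃ = 1 + 1 − 2 = 0  ✓
triangle: |2−2|=0 ≤ l₃=3 ≤ 2+2=4  ✓
parity: l₁+l₂+l₃ = 7 is odd  ✗

parity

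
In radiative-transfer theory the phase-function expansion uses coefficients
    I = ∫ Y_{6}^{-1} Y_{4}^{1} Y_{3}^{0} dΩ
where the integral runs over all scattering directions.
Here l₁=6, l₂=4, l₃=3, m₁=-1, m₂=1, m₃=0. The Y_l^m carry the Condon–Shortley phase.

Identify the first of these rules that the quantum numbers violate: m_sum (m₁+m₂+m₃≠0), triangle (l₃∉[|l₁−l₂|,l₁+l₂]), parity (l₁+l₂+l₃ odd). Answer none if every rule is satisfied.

Σmᵢ = 0  ✓
l₃∈[|l₁−l₂|,l₁+l₂]=[2,10], have l₃=3  ✓
Σlᵢ = 13 ⇒ odd  ✗

parity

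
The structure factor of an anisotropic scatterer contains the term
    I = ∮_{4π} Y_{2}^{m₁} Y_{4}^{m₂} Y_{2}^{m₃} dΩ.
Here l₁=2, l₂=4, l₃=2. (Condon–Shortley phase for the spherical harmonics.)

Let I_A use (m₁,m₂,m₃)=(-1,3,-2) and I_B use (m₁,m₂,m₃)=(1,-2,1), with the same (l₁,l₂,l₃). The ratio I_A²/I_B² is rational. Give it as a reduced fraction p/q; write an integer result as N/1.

7/8

Shared (l₁,l₂,l₃)=(2,4,2): N and (l;000)² cancel in I_A²/I_B².
A: Δ = 4!·0!·4!/9! = 1/630; Racah Σ t=3..3: t=3:−1/144 = -1/144; ⇒ 3j(2 4 2; -1 3 -2)² = 1/18, sgn -1
B: Δ = 4!·0!·4!/9! = 1/630; Racah Σ t=1..1: t=1:−1/36 = -1/36; ⇒ 3j(2 4 2; 1 -2 1)² = 4/63, sgn +1
I_A²/I_B² = (1/18)/(4/63) = 7/8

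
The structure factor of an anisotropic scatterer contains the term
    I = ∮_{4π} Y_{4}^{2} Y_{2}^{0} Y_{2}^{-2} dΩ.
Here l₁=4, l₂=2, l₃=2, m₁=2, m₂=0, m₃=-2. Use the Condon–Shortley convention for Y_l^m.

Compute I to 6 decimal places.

m-sum 0 ✓  L=8 even ✓  2≤2≤6 ✓
Π(2lᵢ+1) = 9×5×5 = 225
triangle coeff Δ(4,2,2) = 1/630
Σ_t [2,2]: t=2:+1/16 = 1/16
(3j)²=2/35 [(4 2 2; 0 0 0)], sign=+1
Σ_t [2,2]: t=2:+1/96 = 1/96
(3j)²=1/42 [(4 2 2; 2 0 -2)], sign=+1
⇒ 4πI² = 15/49
I = (+1)√(15/49/(4π)) = 0.15607835

0.156078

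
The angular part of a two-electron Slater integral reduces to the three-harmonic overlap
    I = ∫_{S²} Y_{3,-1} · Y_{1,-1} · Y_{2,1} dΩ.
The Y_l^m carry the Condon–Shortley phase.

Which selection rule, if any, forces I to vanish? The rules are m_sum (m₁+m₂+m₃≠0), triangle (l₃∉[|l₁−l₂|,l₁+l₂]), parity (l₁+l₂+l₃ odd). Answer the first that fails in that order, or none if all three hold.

m_sum

m₁+m₂+m₃ = -1 − 1 + 1 = -1  ✗
triangle: |3−1|=2 ≤ l₃=2 ≤ 3+1=4
parity: l₁+l₂+l₃ = 6 is even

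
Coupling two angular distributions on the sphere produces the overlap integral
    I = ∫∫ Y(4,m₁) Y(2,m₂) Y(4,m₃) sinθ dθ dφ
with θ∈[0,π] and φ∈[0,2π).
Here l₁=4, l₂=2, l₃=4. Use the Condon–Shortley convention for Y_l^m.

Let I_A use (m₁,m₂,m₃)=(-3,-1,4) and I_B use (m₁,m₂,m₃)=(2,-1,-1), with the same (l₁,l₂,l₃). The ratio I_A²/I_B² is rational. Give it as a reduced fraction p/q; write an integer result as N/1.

196/81

l's match ⇒ only the (l;m) 3-j factors differ between A and B.
A: triangle coeff Δ(4,2,4) = 1/13860; Σ_t [1,1]: t=1:−1/1440 = -1/1440; (3j)²=7/165 [(4 2 4; -3 -1 4)], sign=-1
B: triangle coeff Δ(4,2,4) = 1/13860; Σ_t [0,1]: t=0:+1/96 t=1:−1/240 = 1/160; (3j)²=27/1540 [(4 2 4; 2 -1 -1)], sign=-1
I_A²/I_B² = (7/165)/(27/1540) = 196/81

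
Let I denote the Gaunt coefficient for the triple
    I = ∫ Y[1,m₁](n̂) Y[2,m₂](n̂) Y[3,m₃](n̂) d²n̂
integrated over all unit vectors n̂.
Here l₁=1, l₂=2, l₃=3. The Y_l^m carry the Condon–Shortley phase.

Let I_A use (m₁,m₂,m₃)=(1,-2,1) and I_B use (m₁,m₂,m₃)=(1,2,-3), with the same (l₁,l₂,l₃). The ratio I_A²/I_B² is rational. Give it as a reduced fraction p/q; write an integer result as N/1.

1/15

Shared (l₁,l₂,l₃)=(1,2,3): N and (l;000)² cancel in I_A²/I_B².
A: Δ = 0!·2!·4!/7! = 1/105; Racah Σ t=0..0: t=0:+1/48 = 1/48; ⇒ 3j(1 2 3; 1 -2 1)² = 1/105, sgn +1
B: Δ = 0!·2!·4!/7! = 1/105; Racah Σ t=0..0: t=0:+1/48 = 1/48; ⇒ 3j(1 2 3; 1 2 -3)² = 1/7, sgn +1
I_A²/I_B² = (1/105)/(1/7) = 1/15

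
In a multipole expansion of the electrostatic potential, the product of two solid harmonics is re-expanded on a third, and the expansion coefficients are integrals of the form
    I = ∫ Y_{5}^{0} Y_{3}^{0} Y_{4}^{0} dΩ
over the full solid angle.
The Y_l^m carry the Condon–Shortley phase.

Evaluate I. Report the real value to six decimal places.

0.148374

Rules hold: Σm=0, L=12 even, 2≤4≤8.
N = 11·7·9 = 693
Δ = 4!·6!·2!/13! = 1/180180
Racah Σ t=1..3: t=1:−1/576 t=2:+1/144 t=3:−1/576 = 1/288
⇒ 3j(5 3 4; 0 0 0)² = 20/1001, sgn +1
(m-triple is (0,0,0) — same symbol as above.)
4πI² = N·(3j₀)²·(3jₘ)² = 3600/13013
I = +1·√(0.276646/4π) = 0.14837393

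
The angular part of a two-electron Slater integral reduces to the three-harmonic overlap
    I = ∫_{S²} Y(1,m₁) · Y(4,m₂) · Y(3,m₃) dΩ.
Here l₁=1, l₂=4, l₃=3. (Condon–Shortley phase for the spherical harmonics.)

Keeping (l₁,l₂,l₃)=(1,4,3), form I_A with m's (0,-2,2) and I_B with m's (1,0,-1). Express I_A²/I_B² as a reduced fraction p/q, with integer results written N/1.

2/1

Shared (l₁,l₂,l₃)=(1,4,3): N and (l;000)² cancel in I_A²/I_B².
A: Δ = 2!·0!·6!/9! = 1/252; Racah Σ t=1..1: t=1:−1/120 = -1/120; ⇒ 3j(1 4 3; 0 -2 2)² = 1/21, sgn +1
B: Δ = 2!·0!·6!/9! = 1/252; Racah Σ t=0..0: t=0:+1/96 = 1/96; ⇒ 3j(1 4 3; 1 0 -1)² = 1/42, sgn +1
I_A²/I_B² = (1/21)/(1/42) = 2/1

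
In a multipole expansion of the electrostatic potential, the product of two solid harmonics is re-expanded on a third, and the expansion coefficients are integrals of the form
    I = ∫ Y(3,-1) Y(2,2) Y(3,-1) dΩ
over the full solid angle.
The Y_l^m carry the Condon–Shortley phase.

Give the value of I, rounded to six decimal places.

0.206013

Rules hold: Σm=0, L=8 even, 1≤3≤5.
N = 7·5·7 = 245
Δ = 2!·4!·2!/9! = 1/3780
Racah Σ t=0..2: t=0:+1/24 t=1:−1/4 t=2:+1/24 = -1/6
⇒ 3j(3 2 3; 0 0 0)² = 4/105, sgn +1
Racah Σ t=2..2: t=2:+1/16 = 1/16
⇒ 3j(3 2 3; -1 2 -1)² = 2/35, sgn +1
4πI² = N·(3j₀)²·(3jₘ)² = 8/15
I = +1·√(0.533333/4π) = 0.20601291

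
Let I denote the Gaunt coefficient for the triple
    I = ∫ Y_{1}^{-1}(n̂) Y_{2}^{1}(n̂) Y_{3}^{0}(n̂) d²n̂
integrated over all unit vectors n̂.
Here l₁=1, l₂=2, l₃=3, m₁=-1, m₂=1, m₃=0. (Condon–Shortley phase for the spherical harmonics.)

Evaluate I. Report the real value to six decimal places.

0.143048

Checks pass: Σm=0; 6 even; l₃=3∈[1,3].
(2·1+1)(2·2+1)(2·3+1) = 105
Δ: 0! 2! 4! / 7! → 1/105
sum: t=0:+1/4 = 1/4
3j²(1 2 3; 0 0 0) = Δ·Π!·Σ² = 3/35  (sign -1)
sum: t=0:+1/12 = 1/12
3j²(1 2 3; -1 1 0) = Δ·Π!·Σ² = 1/35  (sign -1)
combine: 4πI² = 105·3/35·1/35 = 9/35
take √, sign +1: I = 0.14304817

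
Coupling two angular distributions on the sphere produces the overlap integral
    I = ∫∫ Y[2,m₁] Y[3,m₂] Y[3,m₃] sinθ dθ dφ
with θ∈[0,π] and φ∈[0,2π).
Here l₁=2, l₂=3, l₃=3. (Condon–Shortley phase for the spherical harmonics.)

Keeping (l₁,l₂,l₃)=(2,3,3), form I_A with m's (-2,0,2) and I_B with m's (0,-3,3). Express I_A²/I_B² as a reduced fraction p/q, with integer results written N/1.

4/5

Shared (l₁,l₂,l₃)=(2,3,3): N and (l;000)² cancel in I_A²/I_B².
A: Δ = 2!·2!·4!/9! = 1/3780; Racah Σ t=2..2: t=2:+1/24 = 1/24; ⇒ 3j(2 3 3; -2 0 2)² = 1/21, sgn -1
B: Δ = 2!·2!·4!/9! = 1/3780; Racah Σ t=0..0: t=0:+1/96 = 1/96; ⇒ 3j(2 3 3; 0 -3 3)² = 5/84, sgn +1
I_A²/I_B² = (1/21)/(5/84) = 4/5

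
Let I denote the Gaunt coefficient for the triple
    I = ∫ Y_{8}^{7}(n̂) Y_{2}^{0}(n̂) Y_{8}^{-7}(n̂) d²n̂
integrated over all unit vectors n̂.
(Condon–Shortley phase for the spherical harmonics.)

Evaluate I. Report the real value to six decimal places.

Rules hold: Σm=0, L=18 even, 6≤8≤10.
N = 17·5·17 = 1445
Δ = 2!·14!·2!/19! = 1/348840
Racah Σ t=0..2: t=0:+1/116121600 t=1:−1/25401600 t=2:+1/116121600 = -1/45158400
⇒ 3j(8 2 8; 0 0 0)² = 24/1615, sgn -1
Racah Σ t=0..1: t=0:+1/24908083200 t=1:−1/87178291200 = 1/34871316480
⇒ 3j(8 2 8; 7 0 -7)² = 125/7752, sgn -1
4πI² = N·(3j₀)²·(3jₘ)² = 125/361
I = +1·√(0.34626/4π) = 0.16599556

0.165996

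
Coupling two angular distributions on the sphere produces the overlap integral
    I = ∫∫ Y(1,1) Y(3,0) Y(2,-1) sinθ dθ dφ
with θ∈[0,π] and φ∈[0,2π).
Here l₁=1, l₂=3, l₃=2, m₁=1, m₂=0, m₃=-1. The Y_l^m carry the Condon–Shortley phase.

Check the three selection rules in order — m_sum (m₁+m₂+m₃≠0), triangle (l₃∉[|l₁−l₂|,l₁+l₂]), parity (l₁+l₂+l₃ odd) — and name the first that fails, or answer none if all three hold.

none

m₁+m₂+m₃ = 1 + 0 − 1 = 0  ✓
triangle: |1−3|=2 ≤ l₃=2 ≤ 1+3=4  ✓
parity: l₁+l₂+l₃ = 6 is even  ✓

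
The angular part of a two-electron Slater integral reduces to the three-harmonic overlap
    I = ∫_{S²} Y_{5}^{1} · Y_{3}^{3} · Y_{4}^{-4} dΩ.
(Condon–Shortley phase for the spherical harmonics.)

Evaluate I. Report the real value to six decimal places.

0.050679

Checks pass: Σm=0; 12 even; l₃=4∈[2,8].
(2·5+1)(2·3+1)(2·4+1) = 693
Δ: 4! 6! 2! / 13! → 1/180180
sum: t=1:−1/576 t=2:+1/144 t=3:−1/576 = 1/288
3j²(5 3 4; 0 0 0) = Δ·Π!·Σ² = 20/1001  (sign +1)
sum: t=4:+1/34560 = 1/34560
3j²(5 3 4; 1 3 -4) = Δ·Π!·Σ² = 1/429  (sign +1)
combine: 4πI² = 693·20/1001·1/429 = 60/1859
take √, sign +1: I = 0.05067935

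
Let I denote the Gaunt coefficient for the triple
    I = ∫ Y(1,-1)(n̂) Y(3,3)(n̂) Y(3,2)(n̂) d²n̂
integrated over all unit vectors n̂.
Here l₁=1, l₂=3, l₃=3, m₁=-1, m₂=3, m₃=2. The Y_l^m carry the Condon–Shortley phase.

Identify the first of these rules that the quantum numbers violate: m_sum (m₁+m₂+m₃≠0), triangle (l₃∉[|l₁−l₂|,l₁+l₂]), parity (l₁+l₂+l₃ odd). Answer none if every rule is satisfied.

Σmᵢ = 4  ✗
l₃∈[|l₁−l₂|,l₁+l₂]=[2,4], have l₃=3
Σlᵢ = 7 ⇒ odd

m_sum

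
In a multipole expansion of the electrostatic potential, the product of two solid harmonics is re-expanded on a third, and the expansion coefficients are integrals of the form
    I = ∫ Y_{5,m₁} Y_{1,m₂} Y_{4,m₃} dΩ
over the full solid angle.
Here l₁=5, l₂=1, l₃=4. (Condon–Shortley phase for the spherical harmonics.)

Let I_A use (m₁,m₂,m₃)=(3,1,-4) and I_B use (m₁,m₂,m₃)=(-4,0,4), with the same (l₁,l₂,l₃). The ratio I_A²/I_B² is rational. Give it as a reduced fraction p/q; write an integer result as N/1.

Same 5,1,4: normalisation and zero-m 3j drop out of the ratio.
A: Δ: 2! 8! 0! / 11! → 1/495; sum: t=2:+1/80640 = 1/80640; 3j²(5 1 4; 3 1 -4) = Δ·Π!·Σ² = 1/495  (sign +1)
B: Δ: 2! 8! 0! / 11! → 1/495; sum: t=1:−1/40320 = -1/40320; 3j²(5 1 4; -4 0 4) = Δ·Π!·Σ² = 1/55  (sign -1)
I_A²/I_B² = (1/495)/(1/55) = 1/9

1/9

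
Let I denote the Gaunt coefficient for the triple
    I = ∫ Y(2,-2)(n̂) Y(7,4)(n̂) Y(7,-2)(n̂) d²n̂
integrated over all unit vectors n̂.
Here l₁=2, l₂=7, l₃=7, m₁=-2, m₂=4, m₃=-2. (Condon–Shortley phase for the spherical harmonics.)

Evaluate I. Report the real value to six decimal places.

Checks pass: Σm=0; 16 even; l₃=7∈[5,9].
(2·2+1)(2·7+1)(2·7+1) = 1125
Δ: 2! 2! 12! / 17! → 1/185640
sum: t=0:+1/2419200 t=1:−1/518400 t=2:+1/2419200 = -1/907200
3j²(2 7 7; 0 0 0) = Δ·Π!·Σ² = 56/3315  (sign +1)
sum: t=2:+1/8709120 = 1/8709120
3j²(2 7 7; -2 4 -2) = Δ·Π!·Σ² = 55/3094  (sign -1)
combine: 4πI² = 1125·56/3315·55/3094 = 16500/48841
take √, sign -1: I = -0.16396259

-0.163963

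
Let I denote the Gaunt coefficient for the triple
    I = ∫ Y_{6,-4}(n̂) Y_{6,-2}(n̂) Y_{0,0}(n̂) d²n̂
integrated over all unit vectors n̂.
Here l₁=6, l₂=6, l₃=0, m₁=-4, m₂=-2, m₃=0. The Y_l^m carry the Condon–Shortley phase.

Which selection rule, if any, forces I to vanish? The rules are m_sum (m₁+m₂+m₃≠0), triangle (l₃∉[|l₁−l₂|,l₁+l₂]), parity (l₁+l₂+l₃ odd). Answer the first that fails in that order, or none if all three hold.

m_sum

m₁+m₂+m₃ = -4 − 2 + 0 = -6  ✗
triangle: |6−6|=0 ≤ l₃=0 ≤ 6+6=12
parity: l₁+l₂+l₃ = 12 is even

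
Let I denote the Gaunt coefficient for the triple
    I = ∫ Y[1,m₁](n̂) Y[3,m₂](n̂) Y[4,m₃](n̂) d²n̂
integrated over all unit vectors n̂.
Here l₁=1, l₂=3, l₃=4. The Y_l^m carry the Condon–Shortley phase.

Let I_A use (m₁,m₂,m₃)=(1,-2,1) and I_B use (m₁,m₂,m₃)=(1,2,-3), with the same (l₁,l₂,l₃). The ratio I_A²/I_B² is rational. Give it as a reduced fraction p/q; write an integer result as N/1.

l's match ⇒ only the (l;m) 3-j factors differ between A and B.
A: triangle coeff Δ(1,3,4) = 1/252; Σ_t [0,0]: t=0:+1/240 = 1/240; (3j)²=1/84 [(1 3 4; 1 -2 1)], sign=-1
B: triangle coeff Δ(1,3,4) = 1/252; Σ_t [0,0]: t=0:+1/240 = 1/240; (3j)²=1/12 [(1 3 4; 1 2 -3)], sign=-1
I_A²/I_B² = (1/84)/(1/12) = 1/7

1/7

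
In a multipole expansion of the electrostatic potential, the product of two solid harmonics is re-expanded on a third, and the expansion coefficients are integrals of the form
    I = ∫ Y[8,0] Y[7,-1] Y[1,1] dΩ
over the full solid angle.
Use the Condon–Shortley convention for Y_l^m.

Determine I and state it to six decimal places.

Rules hold: Σm=0, L=16 even, 1≤1≤15.
N = 17·15·3 = 765
Δ = 14!·2!·0!/17! = 1/2040
Racah Σ t=7..7: t=7:−1/25401600 = -1/25401600
⇒ 3j(8 7 1; 0 0 0)² = 8/255, sgn +1
Racah Σ t=6..6: t=6:+1/58060800 = 1/58060800
⇒ 3j(8 7 1; 0 -1 1)² = 7/510, sgn +1
4πI² = N·(3j₀)²·(3jₘ)² = 28/85
I = +1·√(0.329412/4π) = 0.16190663

0.161907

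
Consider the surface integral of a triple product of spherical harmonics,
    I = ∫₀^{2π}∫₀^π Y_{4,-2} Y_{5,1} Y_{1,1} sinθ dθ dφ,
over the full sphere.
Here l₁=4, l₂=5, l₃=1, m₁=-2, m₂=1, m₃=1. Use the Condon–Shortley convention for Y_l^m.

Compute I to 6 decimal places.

m-sum 0 ✓  L=10 even ✓  1≤1≤9 ✓
Π(2lᵢ+1) = 9×11×3 = 297
triangle coeff Δ(4,5,1) = 1/495
Σ_t [4,4]: t=4:+1/576 = 1/576
(3j)²=5/99 [(4 5 1; 0 0 0)], sign=-1
Σ_t [6,6]: t=6:+1/2880 = 1/2880
(3j)²=2/165 [(4 5 1; -2 1 1)], sign=+1
⇒ 4πI² = 2/11
I = (-1)√(2/11/(4π)) = -0.12028562

-0.120286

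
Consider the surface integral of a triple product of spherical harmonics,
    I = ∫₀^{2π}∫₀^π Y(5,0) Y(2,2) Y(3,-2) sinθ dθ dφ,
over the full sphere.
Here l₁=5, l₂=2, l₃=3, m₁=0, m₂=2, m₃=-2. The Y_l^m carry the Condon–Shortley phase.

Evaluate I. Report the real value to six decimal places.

m-sum 0 ✓  L=10 even ✓  3≤3≤7 ✓
Π(2lᵢ+1) = 11×5×7 = 385
triangle coeff Δ(5,2,3) = 1/2310
Σ_t [2,2]: t=2:+1/144 = 1/144
(3j)²=10/231 [(5 2 3; 0 0 0)], sign=-1
Σ_t [4,4]: t=4:+1/2880 = 1/2880
(3j)²=1/462 [(5 2 3; 0 2 -2)], sign=-1
⇒ 4πI² = 25/693
I = (+1)√(25/693/(4π)) = 0.05357948

0.053579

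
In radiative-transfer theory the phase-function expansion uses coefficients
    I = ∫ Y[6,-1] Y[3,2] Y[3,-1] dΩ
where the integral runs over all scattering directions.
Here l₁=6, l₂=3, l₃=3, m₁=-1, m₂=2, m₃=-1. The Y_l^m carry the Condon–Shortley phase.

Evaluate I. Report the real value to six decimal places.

m-sum 0 ✓  L=12 even ✓  3≤3≤9 ✓
Π(2lᵢ+1) = 13×7×7 = 637
triangle coeff Δ(6,3,3) = 1/12012
Σ_t [3,3]: t=3:−1/1296 = -1/1296
(3j)²=100/3003 [(6 3 3; 0 0 0)], sign=+1
Σ_t [5,5]: t=5:−1/5760 = -1/5760
(3j)²=5/572 [(6 3 3; -1 2 -1)], sign=-1
⇒ 4πI² = 875/4719
I = (-1)√(875/4719/(4π)) = -0.12147142

-0.121471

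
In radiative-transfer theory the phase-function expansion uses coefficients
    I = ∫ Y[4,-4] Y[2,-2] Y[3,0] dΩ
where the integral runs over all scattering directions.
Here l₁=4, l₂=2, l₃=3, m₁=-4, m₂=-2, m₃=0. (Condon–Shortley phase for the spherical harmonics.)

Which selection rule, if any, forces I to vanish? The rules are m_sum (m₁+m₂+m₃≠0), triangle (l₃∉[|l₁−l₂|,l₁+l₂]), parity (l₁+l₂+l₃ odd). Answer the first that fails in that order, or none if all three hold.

m_sum

m₁+m₂+m₃ = -4 − 2 + 0 = -6  ✗
triangle: |4−2|=2 ≤ l₃=3 ≤ 4+2=6
parity: l₁+l₂+l₃ = 9 is odd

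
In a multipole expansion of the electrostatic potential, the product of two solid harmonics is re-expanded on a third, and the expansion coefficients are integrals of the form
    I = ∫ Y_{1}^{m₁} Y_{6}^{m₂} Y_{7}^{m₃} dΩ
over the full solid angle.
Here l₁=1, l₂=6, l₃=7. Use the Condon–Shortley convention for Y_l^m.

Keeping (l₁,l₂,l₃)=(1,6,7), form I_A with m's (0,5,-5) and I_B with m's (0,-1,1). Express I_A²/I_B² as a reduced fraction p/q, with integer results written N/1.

Same 1,6,7: normalisation and zero-m 3j drop out of the ratio.
A: Δ: 0! 2! 12! / 15! → 1/1365; sum: t=0:+1/39916800 = 1/39916800; 3j²(1 6 7; 0 5 -5) = Δ·Π!·Σ² = 8/455  (sign +1)
B: Δ: 0! 2! 12! / 15! → 1/1365; sum: t=0:+1/604800 = 1/604800; 3j²(1 6 7; 0 -1 1) = Δ·Π!·Σ² = 16/455  (sign +1)
I_A²/I_B² = (8/455)/(16/455) = 1/2

1/2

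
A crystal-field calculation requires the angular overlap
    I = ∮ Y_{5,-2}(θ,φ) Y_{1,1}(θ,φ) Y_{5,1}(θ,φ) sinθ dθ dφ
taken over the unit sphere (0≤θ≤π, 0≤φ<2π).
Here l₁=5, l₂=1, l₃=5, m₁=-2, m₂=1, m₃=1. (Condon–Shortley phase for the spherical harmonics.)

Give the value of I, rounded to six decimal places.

0.000000

Σlᵢ=11 odd — θ-integrand is odd under cosθ→−cosθ; I=0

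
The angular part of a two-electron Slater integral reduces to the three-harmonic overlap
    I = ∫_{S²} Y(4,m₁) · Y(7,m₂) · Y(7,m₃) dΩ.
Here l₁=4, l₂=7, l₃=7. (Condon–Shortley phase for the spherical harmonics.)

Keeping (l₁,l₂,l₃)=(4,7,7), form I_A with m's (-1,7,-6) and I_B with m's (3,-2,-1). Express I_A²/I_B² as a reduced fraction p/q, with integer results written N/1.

20449/588

Shared (l₁,l₂,l₃)=(4,7,7): N and (l;000)² cancel in I_A²/I_B².
A: Δ = 4!·4!·10!/19! = 1/58198140; Racah Σ t=4..4: t=4:+1/522547200 = 1/522547200; ⇒ 3j(4 7 7; -1 7 -6)² = 143/5814, sgn -1
B: Δ = 4!·4!·10!/19! = 1/58198140; Racah Σ t=0..1: t=0:+1/2073600 t=1:−1/2488320 = 1/12441600; ⇒ 3j(4 7 7; 3 -2 -1)² = 98/138567, sgn +1
I_A²/I_B² = (143/5814)/(98/138567) = 20449/588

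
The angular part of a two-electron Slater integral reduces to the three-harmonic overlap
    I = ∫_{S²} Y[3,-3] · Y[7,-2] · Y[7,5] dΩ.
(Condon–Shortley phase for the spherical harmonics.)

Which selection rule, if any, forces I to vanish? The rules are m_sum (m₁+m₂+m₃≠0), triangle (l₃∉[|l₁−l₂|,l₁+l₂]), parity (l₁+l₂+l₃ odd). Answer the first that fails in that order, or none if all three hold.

parity

azimuthal sum: -3 − 2 + 5 = 0  ✓
4 ≤ 7 ≤ 10 (triangle on l)  ✓
L = 3 + 7 + 7 = 17 (odd)  ✗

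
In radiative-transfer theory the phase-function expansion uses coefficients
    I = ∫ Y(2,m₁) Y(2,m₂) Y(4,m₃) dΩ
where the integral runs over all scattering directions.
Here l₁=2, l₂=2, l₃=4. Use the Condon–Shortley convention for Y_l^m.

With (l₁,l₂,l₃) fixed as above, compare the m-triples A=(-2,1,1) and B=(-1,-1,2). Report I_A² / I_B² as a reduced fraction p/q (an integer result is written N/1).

Shared (l₁,l₂,l₃)=(2,2,4): N and (l;000)² cancel in I_A²/I_B².
A: Δ = 0!·4!·4!/9! = 1/630; Racah Σ t=0..0: t=0:+1/144 = 1/144; ⇒ 3j(2 2 4; -2 1 1)² = 1/126, sgn -1
B: Δ = 0!·4!·4!/9! = 1/630; Racah Σ t=0..0: t=0:+1/36 = 1/36; ⇒ 3j(2 2 4; -1 -1 2)² = 4/63, sgn +1
I_A²/I_B² = (1/126)/(4/63) = 1/8

1/8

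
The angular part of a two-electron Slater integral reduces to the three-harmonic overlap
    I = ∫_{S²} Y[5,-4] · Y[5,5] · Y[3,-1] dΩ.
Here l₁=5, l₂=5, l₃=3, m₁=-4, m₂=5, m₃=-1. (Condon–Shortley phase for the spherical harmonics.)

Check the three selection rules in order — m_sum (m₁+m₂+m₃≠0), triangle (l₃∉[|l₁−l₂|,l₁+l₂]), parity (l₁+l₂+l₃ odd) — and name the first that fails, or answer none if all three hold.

parity

azimuthal sum: -4 + 5 − 1 = 0  ✓
0 ≤ 3 ≤ 10 (triangle on l)  ✓
L = 5 + 5 + 3 = 13 (odd)  ✗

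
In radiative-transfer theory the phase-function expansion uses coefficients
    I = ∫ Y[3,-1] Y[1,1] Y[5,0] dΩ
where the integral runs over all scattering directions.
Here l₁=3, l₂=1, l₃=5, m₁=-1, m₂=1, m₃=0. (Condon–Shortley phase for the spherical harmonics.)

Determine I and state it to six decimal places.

0.000000

l₃=5 ∉ [2,4] — triangle fails ⇒ I = 0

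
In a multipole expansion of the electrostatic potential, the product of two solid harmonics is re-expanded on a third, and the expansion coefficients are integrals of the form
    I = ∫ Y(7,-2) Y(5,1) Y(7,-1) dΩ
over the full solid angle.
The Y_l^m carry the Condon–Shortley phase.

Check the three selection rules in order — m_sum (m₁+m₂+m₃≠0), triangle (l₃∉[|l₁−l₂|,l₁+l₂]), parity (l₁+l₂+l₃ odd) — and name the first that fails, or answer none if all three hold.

m₁+m₂+m₃ = -2 + 1 − 1 = -2  ✗
triangle: |7−5|=2 ≤ l₃=7 ≤ 7+5=12
parity: l₁+l₂+l₃ = 19 is odd

m_sum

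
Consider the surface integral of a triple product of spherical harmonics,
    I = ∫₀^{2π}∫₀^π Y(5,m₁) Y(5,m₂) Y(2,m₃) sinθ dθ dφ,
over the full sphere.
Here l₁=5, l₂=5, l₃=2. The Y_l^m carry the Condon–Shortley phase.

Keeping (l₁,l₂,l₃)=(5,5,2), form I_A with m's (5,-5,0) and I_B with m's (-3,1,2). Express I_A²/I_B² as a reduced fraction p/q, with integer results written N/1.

225/112

l's match ⇒ only the (l;m) 3-j factors differ between A and B.
A: triangle coeff Δ(5,5,2) = 1/38610; Σ_t [0,0]: t=0:+1/161280 = 1/161280; (3j)²=15/286 [(5 5 2; 5 -5 0)], sign=+1
B: triangle coeff Δ(5,5,2) = 1/38610; Σ_t [6,6]: t=6:+1/5760 = 1/5760; (3j)²=56/2145 [(5 5 2; -3 1 2)], sign=+1
I_A²/I_B² = (15/286)/(56/2145) = 225/112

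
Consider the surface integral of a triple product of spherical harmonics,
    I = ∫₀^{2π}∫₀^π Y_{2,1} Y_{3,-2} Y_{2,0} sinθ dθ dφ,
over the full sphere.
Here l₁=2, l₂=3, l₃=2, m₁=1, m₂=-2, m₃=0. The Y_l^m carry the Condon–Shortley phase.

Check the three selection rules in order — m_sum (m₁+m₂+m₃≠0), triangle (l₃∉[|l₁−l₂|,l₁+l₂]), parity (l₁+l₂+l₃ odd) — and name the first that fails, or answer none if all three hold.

m_sum

m₁+m₂+m₃ = 1 − 2 + 0 = -1  ✗
triangle: |2−3|=1 ≤ l₃=2 ≤ 2+3=5
parity: l₁+l₂+l₃ = 7 is odd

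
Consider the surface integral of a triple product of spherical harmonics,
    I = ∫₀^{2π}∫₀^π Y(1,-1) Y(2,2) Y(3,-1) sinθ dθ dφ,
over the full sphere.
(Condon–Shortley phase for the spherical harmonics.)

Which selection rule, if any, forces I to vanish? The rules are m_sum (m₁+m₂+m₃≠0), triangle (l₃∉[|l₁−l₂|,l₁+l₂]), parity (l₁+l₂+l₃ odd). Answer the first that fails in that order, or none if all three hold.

none

m₁+m₂+m₃ = -1 + 2 − 1 = 0  ✓
triangle: |1−2|=1 ≤ l₃=3 ≤ 1+2=3  ✓
parity: l₁+l₂+l₃ = 6 is even  ✓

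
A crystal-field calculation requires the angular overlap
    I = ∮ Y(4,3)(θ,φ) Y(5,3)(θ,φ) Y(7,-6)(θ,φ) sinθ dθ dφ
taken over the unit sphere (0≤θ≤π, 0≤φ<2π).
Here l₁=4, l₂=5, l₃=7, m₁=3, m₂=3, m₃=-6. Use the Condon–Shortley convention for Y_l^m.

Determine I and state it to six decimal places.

0.136138

Checks pass: Σm=0; 16 even; l₃=7∈[1,9].
(2·4+1)(2·5+1)(2·7+1) = 1485
Δ: 2! 6! 8! / 17! → 1/6126120
sum: t=0:+1/69120 t=1:−1/20736 t=2:+1/69120 = -1/51840
3j²(4 5 7; 0 0 0) = Δ·Π!·Σ² = 280/21879  (sign +1)
sum: t=0:+1/9676800 t=1:−1/3628800 = -1/5806080
3j²(4 5 7; 3 3 -6) = Δ·Π!·Σ² = 5/408  (sign +1)
combine: 4πI² = 1485·280/21879·5/408 = 875/3757
take √, sign +1: I = 0.13613773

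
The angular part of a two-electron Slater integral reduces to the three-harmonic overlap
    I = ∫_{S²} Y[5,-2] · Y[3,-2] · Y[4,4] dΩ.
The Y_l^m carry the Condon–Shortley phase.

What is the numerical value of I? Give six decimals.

Rules hold: Σm=0, L=12 even, 2≤4≤8.
N = 11·7·9 = 693
Δ = 4!·6!·2!/13! = 1/180180
Racah Σ t=1..3: t=1:−1/576 t=2:+1/144 t=3:−1/576 = 1/288
⇒ 3j(5 3 4; 0 0 0)² = 20/1001, sgn +1
Racah Σ t=1..1: t=1:−1/8640 = -1/8640
⇒ 3j(5 3 4; -2 -2 4)² = 14/1287, sgn -1
4πI² = N·(3j₀)²·(3jₘ)² = 280/1859
I = -1·√(0.150619/4π) = -0.10947990

-0.109480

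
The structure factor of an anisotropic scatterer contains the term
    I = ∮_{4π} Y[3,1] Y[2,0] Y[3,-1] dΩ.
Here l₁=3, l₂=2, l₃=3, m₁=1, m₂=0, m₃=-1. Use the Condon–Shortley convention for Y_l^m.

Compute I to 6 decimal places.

Rules hold: Σm=0, L=8 even, 1≤3≤5.
N = 7·5·7 = 245
Δ = 2!·4!·2!/9! = 1/3780
Racah Σ t=0..2: t=0:+1/24 t=1:−1/4 t=2:+1/24 = -1/6
⇒ 3j(3 2 3; 0 0 0)² = 4/105, sgn +1
Racah Σ t=0..2: t=0:+1/16 t=1:−1/6 t=2:+1/96 = -3/32
⇒ 3j(3 2 3; 1 0 -1)² = 3/140, sgn -1
4πI² = N·(3j₀)²·(3jₘ)² = 1/5
I = -1·√(0.2/4π) = -0.12615663

-0.126157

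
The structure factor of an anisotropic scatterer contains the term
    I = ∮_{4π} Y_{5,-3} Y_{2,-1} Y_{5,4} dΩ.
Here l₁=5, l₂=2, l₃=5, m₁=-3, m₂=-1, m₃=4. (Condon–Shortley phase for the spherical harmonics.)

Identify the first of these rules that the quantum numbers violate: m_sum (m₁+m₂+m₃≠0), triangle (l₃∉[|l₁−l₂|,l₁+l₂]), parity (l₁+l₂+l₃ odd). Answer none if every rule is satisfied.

Σmᵢ = 0  ✓
l₃∈[|l₁−l₂|,l₁+l₂]=[3,7], have l₃=5  ✓
Σlᵢ = 12 ⇒ even  ✓

none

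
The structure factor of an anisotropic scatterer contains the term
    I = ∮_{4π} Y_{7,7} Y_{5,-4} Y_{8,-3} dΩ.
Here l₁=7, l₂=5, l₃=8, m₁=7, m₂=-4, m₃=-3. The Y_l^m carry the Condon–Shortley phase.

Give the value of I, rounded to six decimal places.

-0.054428

m-sum 0 ✓  L=20 even ✓  2≤8≤12 ✓
Π(2lᵢ+1) = 15×11×17 = 2805
triangle coeff Δ(7,5,8) = 1/814773960
Σ_t [0,4]: t=0:+1/87091200 t=1:−1/4976640 t=2:+1/2073600 t=3:−1/4976640 t=4:+1/87091200 = 1/9676800
(3j)²=360/46189 [(7 5 8; 0 0 0)], sign=+1
Σ_t [0,0]: t=0:+1/10450944000 = 1/10450944000
(3j)²=11/6460 [(7 5 8; 7 -4 -3)], sign=-1
⇒ 4πI² = 2970/79781
I = (-1)√(2970/79781/(4π)) = -0.05442815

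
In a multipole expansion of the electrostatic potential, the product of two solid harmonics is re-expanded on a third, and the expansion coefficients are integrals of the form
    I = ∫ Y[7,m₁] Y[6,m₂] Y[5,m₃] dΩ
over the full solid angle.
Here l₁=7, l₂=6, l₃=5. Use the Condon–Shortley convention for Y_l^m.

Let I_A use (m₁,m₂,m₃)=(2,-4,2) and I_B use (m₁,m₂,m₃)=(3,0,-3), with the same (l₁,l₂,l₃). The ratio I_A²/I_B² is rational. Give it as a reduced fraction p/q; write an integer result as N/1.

Same 7,6,5: normalisation and zero-m 3j drop out of the ratio.
A: Δ: 8! 6! 4! / 19! → 1/174594420; sum: t=0:+1/19353600 t=1:−1/1451520 t=2:+1/1244160 = 29/174182400; 3j²(7 6 5; 2 -4 2) = Δ·Π!·Σ² = 841/554268  (sign -1)
B: Δ: 8! 6! 4! / 19! → 1/174594420; sum: t=2:+1/1658880 t=3:−1/518400 t=4:+1/1658880 = -1/1382400; 3j²(7 6 5; 3 0 -3) = Δ·Π!·Σ² = 504/46189  (sign -1)
I_A²/I_B² = (841/554268)/(504/46189) = 841/6048

841/6048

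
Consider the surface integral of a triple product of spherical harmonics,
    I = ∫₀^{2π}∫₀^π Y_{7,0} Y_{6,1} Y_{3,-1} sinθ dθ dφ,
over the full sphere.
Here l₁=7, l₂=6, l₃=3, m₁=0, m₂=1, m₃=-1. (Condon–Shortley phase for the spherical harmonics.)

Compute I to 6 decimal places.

Checks pass: Σm=0; 16 even; l₃=3∈[1,13].
(2·7+1)(2·6+1)(2·3+1) = 1365
Δ: 10! 4! 2! / 17! → 1/2042040
sum: t=4:+1/207360 t=5:−1/57600 t=6:+1/207360 = -1/129600
3j²(7 6 3; 0 0 0) = Δ·Π!·Σ² = 168/12155  (sign +1)
sum: t=5:−1/115200 t=6:+1/103680 t=7:−1/1451520 = 1/3628800
3j²(7 6 3; 0 1 -1) = Δ·Π!·Σ² = 1/36465  (sign +1)
combine: 4πI² = 1365·168/12155·1/36465 = 1176/2272985
take √, sign +1: I = 0.00641653

0.006417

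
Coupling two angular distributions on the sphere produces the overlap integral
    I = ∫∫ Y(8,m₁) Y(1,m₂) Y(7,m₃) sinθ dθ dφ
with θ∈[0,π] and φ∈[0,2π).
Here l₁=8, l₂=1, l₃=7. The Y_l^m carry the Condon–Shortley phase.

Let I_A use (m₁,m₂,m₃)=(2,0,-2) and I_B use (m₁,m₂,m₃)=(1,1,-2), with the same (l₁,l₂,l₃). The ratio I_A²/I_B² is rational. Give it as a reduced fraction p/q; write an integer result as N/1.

20/7

Same 8,1,7: normalisation and zero-m 3j drop out of the ratio.
A: Δ: 2! 14! 0! / 17! → 1/2040; sum: t=1:−1/43545600 = -1/43545600; 3j²(8 1 7; 2 0 -2) = Δ·Π!·Σ² = 1/34  (sign +1)
B: Δ: 2! 14! 0! / 17! → 1/2040; sum: t=2:+1/87091200 = 1/87091200; 3j²(8 1 7; 1 1 -2) = Δ·Π!·Σ² = 7/680  (sign -1)
I_A²/I_B² = (1/34)/(7/680) = 20/7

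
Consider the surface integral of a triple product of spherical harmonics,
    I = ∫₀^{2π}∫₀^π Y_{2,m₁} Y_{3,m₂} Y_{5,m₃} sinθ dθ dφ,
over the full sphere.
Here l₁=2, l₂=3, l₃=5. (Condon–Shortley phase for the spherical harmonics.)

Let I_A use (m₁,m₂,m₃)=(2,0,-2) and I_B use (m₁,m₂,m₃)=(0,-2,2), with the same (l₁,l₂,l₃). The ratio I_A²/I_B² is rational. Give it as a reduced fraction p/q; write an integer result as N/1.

5/9

Same 2,3,5: normalisation and zero-m 3j drop out of the ratio.
A: Δ: 0! 4! 6! / 11! → 1/2310; sum: t=0:+1/864 = 1/864; 3j²(2 3 5; 2 0 -2) = Δ·Π!·Σ² = 1/66  (sign -1)
B: Δ: 0! 4! 6! / 11! → 1/2310; sum: t=0:+1/480 = 1/480; 3j²(2 3 5; 0 -2 2) = Δ·Π!·Σ² = 3/110  (sign -1)
I_A²/I_B² = (1/66)/(3/110) = 5/9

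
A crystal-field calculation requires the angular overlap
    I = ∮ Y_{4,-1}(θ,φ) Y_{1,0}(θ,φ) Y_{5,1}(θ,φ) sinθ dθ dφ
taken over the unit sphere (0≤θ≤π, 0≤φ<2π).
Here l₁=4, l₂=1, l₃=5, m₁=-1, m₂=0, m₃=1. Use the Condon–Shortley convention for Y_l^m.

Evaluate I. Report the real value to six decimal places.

m-sum 0 ✓  L=10 even ✓  3≤5≤5 ✓
Π(2lᵢ+1) = 9×3×11 = 297
triangle coeff Δ(4,1,5) = 1/495
Σ_t [0,0]: t=0:+1/576 = 1/576
(3j)²=5/99 [(4 1 5; 0 0 0)], sign=-1
Σ_t [0,0]: t=0:+1/720 = 1/720
(3j)²=8/165 [(4 1 5; -1 0 1)], sign=+1
⇒ 4πI² = 8/11
I = (-1)√(8/11/(4π)) = -0.24057125

-0.240571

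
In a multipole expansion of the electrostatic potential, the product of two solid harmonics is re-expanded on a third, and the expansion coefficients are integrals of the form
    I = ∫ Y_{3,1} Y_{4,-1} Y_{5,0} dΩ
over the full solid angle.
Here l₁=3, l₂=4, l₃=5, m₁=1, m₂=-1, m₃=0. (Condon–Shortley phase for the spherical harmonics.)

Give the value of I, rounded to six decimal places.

Rules hold: Σm=0, L=12 even, 1≤5≤7.
N = 7·9·11 = 693
Δ = 2!·4!·6!/13! = 1/180180
Racah Σ t=0..2: t=0:+1/576 t=1:−1/144 t=2:+1/576 = -1/288
⇒ 3j(3 4 5; 0 0 0)² = 20/1001, sgn +1
Racah Σ t=0..2: t=0:+1/288 t=1:−1/288 t=2:+1/5760 = 1/5760
⇒ 3j(3 4 5; 1 -1 0)² = 1/12012, sgn -1
4πI² = N·(3j₀)²·(3jₘ)² = 15/13013
I = -1·√(0.00115269/4π) = -0.00957750

-0.009577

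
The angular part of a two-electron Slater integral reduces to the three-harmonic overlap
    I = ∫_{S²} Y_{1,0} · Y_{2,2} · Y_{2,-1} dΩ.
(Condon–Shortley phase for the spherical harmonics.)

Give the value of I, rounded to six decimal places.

0.000000

0 + 2 − 1 = 1 ≠ 0: azimuthal integral kills it; I = 0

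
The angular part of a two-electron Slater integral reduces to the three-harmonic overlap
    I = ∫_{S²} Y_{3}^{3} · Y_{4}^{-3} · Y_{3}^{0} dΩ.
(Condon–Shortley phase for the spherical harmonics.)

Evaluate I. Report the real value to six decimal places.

0.203551

Checks pass: Σm=0; 10 even; l₃=3∈[1,7].
(2·3+1)(2·4+1)(2·3+1) = 441
Δ: 4! 2! 4! / 11! → 1/34650
sum: t=1:−1/72 t=2:+1/16 t=3:−1/72 = 5/144
3j²(3 4 3; 0 0 0) = Δ·Π!·Σ² = 2/77  (sign -1)
sum: t=0:+1/288 = 1/288
3j²(3 4 3; 3 -3 0) = Δ·Π!·Σ² = 1/22  (sign -1)
combine: 4πI² = 441·2/77·1/22 = 63/121
take √, sign +1: I = 0.20355073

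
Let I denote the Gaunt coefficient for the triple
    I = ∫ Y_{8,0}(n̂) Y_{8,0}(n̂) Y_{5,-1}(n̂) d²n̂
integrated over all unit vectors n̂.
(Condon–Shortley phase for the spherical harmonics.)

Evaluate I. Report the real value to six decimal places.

0 + 0 − 1 = -1 ≠ 0: azimuthal integral kills it; I = 0

0.000000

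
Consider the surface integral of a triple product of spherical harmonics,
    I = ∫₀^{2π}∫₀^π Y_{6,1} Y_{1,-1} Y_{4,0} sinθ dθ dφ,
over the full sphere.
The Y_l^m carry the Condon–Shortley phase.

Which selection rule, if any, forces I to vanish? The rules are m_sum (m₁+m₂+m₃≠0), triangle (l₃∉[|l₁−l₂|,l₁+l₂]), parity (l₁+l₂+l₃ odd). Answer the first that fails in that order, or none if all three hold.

m₁+m₂+m₃ = 1 − 1 + 0 = 0  ✓
triangle: |6−1|=5 ≤ l₃=4 ≤ 6+1=7  ✗
parity: l₁+l₂+l₃ = 11 is odd

triangle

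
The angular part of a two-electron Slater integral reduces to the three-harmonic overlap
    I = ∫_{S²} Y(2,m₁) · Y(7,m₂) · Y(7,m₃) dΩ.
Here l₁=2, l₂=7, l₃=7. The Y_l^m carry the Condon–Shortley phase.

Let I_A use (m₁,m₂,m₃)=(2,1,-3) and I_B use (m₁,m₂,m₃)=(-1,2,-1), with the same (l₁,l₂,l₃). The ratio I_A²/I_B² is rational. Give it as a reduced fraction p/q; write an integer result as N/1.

Same 2,7,7: normalisation and zero-m 3j drop out of the ratio.
A: Δ: 2! 2! 12! / 17! → 1/185640; sum: t=0:+1/3870720 = 1/3870720; 3j²(2 7 7; 2 1 -3) = Δ·Π!·Σ² = 135/6188  (sign +1)
B: Δ: 2! 2! 12! / 17! → 1/185640; sum: t=1:−1/1935360 t=2:+1/1209600 = 1/3225600; 3j²(2 7 7; -1 2 -1) = Δ·Π!·Σ² = 243/61880  (sign +1)
I_A²/I_B² = (135/6188)/(243/61880) = 50/9

50/9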